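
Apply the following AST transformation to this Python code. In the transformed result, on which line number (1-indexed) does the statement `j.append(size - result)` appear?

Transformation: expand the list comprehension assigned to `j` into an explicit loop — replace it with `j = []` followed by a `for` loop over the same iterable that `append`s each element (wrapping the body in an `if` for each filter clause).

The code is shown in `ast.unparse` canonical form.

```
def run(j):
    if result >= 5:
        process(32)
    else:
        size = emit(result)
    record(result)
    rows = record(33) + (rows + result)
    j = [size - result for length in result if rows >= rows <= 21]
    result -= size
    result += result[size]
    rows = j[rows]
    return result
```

Transformed code:
def run(j):
    if result >= 5:
        process(32)
    else:
        size = emit(result)
    record(result)
    rows = record(33) + (rows + result)
    j = []
    for length in result:
        if rows >= rows <= 21:
            j.append(size - result)
    result -= size
    result += result[size]
    rows = j[rows]
    return result

11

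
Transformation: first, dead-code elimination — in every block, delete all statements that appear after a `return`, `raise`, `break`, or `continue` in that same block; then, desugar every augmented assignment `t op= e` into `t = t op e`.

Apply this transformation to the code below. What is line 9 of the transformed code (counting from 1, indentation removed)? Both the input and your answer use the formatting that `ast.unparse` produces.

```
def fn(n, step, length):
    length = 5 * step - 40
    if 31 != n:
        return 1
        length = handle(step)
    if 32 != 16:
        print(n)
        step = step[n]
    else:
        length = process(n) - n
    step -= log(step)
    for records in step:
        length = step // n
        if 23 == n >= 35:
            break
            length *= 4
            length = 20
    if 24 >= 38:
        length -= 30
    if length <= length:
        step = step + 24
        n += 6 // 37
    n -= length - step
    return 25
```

Transformed code:
def fn(n, step, length):
    length = 5 * step - 40
    if 31 != n:
        return 1
    if 32 != 16:
        print(n)
        step = step[n]
    else:
        length = process(n) - n
    step = step - log(step)
    for records in step:
        length = step // n
        if 23 == n >= 35:
            break
    if 24 >= 38:
        length = length - 30
    if length <= length:
        step = step + 24
        n = n + 6 // 37
    n = n - (length - step)
    return 25

length = process(n) - n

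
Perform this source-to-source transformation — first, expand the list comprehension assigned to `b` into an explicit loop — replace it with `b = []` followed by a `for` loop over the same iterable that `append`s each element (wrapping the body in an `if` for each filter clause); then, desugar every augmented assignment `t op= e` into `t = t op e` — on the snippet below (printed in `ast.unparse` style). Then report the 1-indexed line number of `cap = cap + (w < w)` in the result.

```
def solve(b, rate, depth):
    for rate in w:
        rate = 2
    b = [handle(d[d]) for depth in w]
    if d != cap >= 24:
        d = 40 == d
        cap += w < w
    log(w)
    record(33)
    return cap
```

Transformed code:
def solve(b, rate, depth):
    for rate in w:
        rate = 2
    b = []
    for depth in w:
        b.append(handle(d[d]))
    if d != cap >= 24:
        d = 40 == d
        cap = cap + (w < w)
    log(w)
    record(33)
    return cap

9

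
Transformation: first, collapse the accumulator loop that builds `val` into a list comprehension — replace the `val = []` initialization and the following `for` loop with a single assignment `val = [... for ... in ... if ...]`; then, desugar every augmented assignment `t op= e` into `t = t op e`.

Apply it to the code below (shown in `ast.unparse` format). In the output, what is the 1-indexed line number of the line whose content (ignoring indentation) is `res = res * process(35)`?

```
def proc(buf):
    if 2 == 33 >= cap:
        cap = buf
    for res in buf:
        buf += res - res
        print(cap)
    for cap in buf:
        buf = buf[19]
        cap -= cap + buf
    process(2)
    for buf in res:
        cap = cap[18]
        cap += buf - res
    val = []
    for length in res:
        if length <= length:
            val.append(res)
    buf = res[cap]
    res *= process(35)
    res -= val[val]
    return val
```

16

Transformed code:
def proc(buf):
    if 2 == 33 >= cap:
        cap = buf
    for res in buf:
        buf = buf + (res - res)
        print(cap)
    for cap in buf:
        buf = buf[19]
        cap = cap - (cap + buf)
    process(2)
    for buf in res:
        cap = cap[18]
        cap = cap + (buf - res)
    val = [res for length in res if length <= length]
    buf = res[cap]
    res = res * process(35)
    res = res - val[val]
    return val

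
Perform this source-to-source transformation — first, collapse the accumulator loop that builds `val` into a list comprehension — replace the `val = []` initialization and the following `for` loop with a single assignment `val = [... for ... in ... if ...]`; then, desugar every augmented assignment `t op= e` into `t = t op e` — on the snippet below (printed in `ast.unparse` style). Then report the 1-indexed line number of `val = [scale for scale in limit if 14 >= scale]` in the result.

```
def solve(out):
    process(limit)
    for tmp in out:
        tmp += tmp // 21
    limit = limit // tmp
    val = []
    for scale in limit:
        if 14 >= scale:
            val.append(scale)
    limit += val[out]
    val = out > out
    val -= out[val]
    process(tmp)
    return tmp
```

Transformed code:
def solve(out):
    process(limit)
    for tmp in out:
        tmp = tmp + tmp // 21
    limit = limit // tmp
    val = [scale for scale in limit if 14 >= scale]
    limit = limit + val[out]
    val = out > out
    val = val - out[val]
    process(tmp)
    return tmp

6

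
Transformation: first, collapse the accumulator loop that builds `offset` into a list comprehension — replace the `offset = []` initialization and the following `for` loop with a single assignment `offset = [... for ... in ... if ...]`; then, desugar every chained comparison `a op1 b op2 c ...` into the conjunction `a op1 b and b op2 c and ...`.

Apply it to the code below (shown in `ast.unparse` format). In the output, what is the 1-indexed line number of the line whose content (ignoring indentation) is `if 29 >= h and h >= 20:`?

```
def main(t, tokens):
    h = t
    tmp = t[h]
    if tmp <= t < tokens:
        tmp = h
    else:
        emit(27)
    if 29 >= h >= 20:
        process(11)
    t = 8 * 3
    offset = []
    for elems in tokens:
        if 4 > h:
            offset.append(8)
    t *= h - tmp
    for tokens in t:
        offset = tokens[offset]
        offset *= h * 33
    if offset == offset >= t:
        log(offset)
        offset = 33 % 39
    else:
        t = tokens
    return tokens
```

Transformed code:
def main(t, tokens):
    h = t
    tmp = t[h]
    if tmp <= t and t < tokens:
        tmp = h
    else:
        emit(27)
    if 29 >= h and h >= 20:
        process(11)
    t = 8 * 3
    offset = [8 for elems in tokens if 4 > h]
    t *= h - tmp
    for tokens in t:
        offset = tokens[offset]
        offset *= h * 33
    if offset == offset and offset >= t:
        log(offset)
        offset = 33 % 39
    else:
        t = tokens
    return tokens

8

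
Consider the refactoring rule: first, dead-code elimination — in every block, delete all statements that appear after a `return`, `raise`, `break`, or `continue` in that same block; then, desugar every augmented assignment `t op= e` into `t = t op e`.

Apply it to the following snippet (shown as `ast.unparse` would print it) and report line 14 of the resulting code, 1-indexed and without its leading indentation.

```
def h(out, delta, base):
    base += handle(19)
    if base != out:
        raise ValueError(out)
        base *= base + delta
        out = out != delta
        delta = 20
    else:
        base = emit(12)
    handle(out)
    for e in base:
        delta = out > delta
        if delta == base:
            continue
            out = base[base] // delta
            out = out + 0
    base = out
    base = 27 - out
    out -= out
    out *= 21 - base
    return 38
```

Transformed code:
def h(out, delta, base):
    base = base + handle(19)
    if base != out:
        raise ValueError(out)
    else:
        base = emit(12)
    handle(out)
    for e in base:
        delta = out > delta
        if delta == base:
            continue
    base = out
    base = 27 - out
    out = out - out
    out = out * (21 - base)
    return 38

out = out - out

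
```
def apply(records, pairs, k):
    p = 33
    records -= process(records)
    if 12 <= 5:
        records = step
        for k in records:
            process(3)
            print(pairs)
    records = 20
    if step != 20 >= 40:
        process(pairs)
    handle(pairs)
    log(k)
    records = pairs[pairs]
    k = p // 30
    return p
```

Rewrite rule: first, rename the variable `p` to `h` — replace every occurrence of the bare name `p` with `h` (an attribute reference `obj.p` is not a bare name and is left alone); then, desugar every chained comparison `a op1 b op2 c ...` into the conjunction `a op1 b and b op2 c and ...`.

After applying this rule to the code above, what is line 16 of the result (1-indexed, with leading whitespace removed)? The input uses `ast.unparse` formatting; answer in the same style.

return h

Transformed code:
def apply(records, pairs, k):
    h = 33
    records -= process(records)
    if 12 <= 5:
        records = step
        for k in records:
            process(3)
            print(pairs)
    records = 20
    if step != 20 and 20 >= 40:
        process(pairs)
    handle(pairs)
    log(k)
    records = pairs[pairs]
    k = h // 30
    return h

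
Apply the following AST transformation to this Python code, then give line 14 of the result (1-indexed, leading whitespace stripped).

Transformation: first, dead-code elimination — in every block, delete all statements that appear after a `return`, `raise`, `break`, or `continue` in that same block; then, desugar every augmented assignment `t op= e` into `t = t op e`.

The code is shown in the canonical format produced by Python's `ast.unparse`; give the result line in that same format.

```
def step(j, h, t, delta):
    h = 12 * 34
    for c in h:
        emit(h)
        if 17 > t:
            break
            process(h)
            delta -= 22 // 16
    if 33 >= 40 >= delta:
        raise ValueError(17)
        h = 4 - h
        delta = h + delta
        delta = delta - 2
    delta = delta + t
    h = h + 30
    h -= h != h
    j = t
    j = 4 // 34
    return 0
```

return 0

Transformed code:
def step(j, h, t, delta):
    h = 12 * 34
    for c in h:
        emit(h)
        if 17 > t:
            break
    if 33 >= 40 >= delta:
        raise ValueError(17)
    delta = delta + t
    h = h + 30
    h = h - (h != h)
    j = t
    j = 4 // 34
    return 0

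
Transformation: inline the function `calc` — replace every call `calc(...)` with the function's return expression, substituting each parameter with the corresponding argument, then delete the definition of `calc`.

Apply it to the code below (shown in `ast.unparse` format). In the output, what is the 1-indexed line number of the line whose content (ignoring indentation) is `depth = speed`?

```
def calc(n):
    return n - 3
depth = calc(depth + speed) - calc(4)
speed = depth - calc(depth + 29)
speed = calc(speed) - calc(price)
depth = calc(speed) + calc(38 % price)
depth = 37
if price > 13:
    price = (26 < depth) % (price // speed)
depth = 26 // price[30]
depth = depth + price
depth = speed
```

10

Transformed code:
depth = depth + speed - 3 - (4 - 3)
speed = depth - (depth + 29 - 3)
speed = speed - 3 - (price - 3)
depth = speed - 3 + (38 % price - 3)
depth = 37
if price > 13:
    price = (26 < depth) % (price // speed)
depth = 26 // price[30]
depth = depth + price
depth = speed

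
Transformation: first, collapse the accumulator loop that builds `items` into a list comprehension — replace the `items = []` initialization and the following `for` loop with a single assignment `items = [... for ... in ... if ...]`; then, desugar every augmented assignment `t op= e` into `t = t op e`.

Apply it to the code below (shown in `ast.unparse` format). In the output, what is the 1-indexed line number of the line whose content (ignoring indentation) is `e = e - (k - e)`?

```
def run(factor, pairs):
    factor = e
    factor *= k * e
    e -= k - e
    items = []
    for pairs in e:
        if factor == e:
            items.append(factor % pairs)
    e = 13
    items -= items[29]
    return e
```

4

Transformed code:
def run(factor, pairs):
    factor = e
    factor = factor * (k * e)
    e = e - (k - e)
    items = [factor % pairs for pairs in e if factor == e]
    e = 13
    items = items - items[29]
    return e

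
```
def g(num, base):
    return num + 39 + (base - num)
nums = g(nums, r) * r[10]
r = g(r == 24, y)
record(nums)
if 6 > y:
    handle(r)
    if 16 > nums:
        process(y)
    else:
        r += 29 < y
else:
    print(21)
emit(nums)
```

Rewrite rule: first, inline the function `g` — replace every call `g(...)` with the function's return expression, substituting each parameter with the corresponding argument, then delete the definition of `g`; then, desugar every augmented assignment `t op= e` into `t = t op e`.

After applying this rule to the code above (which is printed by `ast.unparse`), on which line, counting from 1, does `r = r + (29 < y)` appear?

Transformed code:
nums = (nums + 39 + (r - nums)) * r[10]
r = (r == 24) + 39 + (y - (r == 24))
record(nums)
if 6 > y:
    handle(r)
    if 16 > nums:
        process(y)
    else:
        r = r + (29 < y)
else:
    print(21)
emit(nums)

9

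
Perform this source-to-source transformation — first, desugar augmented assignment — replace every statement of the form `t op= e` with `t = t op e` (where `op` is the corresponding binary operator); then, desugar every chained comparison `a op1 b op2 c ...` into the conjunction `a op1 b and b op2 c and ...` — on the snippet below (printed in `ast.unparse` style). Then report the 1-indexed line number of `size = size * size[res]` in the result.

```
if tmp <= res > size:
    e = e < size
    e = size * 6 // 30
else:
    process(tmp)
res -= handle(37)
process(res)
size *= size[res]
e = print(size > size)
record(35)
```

8

Transformed code:
if tmp <= res and res > size:
    e = e < size
    e = size * 6 // 30
else:
    process(tmp)
res = res - handle(37)
process(res)
size = size * size[res]
e = print(size > size)
record(35)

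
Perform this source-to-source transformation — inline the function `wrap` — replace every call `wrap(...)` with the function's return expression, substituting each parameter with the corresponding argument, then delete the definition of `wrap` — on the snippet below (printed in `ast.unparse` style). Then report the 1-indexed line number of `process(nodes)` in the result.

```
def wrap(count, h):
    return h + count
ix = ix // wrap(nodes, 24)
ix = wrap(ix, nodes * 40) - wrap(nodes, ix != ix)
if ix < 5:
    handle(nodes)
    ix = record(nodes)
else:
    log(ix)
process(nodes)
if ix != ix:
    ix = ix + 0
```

Transformed code:
ix = ix // (24 + nodes)
ix = nodes * 40 + ix - ((ix != ix) + nodes)
if ix < 5:
    handle(nodes)
    ix = record(nodes)
else:
    log(ix)
process(nodes)
if ix != ix:
    ix = ix + 0

8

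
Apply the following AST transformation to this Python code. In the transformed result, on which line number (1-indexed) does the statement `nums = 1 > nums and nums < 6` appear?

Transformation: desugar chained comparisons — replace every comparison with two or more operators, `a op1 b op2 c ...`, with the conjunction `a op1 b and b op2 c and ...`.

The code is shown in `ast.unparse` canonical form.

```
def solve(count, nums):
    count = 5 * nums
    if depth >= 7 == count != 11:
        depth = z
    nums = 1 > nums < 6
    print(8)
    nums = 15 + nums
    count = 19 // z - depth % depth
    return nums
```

5

Transformed code:
def solve(count, nums):
    count = 5 * nums
    if depth >= 7 and 7 == count and (count != 11):
        depth = z
    nums = 1 > nums and nums < 6
    print(8)
    nums = 15 + nums
    count = 19 // z - depth % depth
    return nums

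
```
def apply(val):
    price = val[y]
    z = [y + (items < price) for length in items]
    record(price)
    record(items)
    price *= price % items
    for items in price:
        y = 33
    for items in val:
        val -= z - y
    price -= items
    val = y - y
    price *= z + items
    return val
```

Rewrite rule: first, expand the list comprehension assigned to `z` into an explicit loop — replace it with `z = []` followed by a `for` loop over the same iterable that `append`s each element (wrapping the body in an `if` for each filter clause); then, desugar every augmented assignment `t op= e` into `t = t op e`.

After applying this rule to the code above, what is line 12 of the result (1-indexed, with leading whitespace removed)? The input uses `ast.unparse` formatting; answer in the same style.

Transformed code:
def apply(val):
    price = val[y]
    z = []
    for length in items:
        z.append(y + (items < price))
    record(price)
    record(items)
    price = price * (price % items)
    for items in price:
        y = 33
    for items in val:
        val = val - (z - y)
    price = price - items
    val = y - y
    price = price * (z + items)
    return val

val = val - (z - y)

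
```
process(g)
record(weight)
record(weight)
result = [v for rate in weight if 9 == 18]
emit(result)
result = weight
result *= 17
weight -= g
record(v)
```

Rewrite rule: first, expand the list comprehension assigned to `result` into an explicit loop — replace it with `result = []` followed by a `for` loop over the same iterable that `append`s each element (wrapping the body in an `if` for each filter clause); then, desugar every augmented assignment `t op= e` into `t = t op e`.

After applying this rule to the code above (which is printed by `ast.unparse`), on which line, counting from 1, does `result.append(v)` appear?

Transformed code:
process(g)
record(weight)
record(weight)
result = []
for rate in weight:
    if 9 == 18:
        result.append(v)
emit(result)
result = weight
result = result * 17
weight = weight - g
record(v)

7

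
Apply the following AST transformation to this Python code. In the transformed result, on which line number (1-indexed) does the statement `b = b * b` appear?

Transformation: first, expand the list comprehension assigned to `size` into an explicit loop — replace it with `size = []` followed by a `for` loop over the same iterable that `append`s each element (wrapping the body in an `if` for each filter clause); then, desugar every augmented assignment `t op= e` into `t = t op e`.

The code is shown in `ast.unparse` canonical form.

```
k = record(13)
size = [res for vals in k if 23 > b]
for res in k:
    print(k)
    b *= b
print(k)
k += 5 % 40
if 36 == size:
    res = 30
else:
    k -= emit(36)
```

Transformed code:
k = record(13)
size = []
for vals in k:
    if 23 > b:
        size.append(res)
for res in k:
    print(k)
    b = b * b
print(k)
k = k + 5 % 40
if 36 == size:
    res = 30
else:
    k = k - emit(36)

8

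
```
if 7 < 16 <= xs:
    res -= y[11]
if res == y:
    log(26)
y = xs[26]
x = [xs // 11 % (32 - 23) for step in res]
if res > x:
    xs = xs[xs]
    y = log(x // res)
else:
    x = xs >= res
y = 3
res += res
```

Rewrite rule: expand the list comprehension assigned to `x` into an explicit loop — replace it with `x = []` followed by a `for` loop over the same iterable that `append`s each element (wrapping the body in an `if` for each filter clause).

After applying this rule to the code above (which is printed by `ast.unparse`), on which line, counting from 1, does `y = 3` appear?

Transformed code:
if 7 < 16 <= xs:
    res -= y[11]
if res == y:
    log(26)
y = xs[26]
x = []
for step in res:
    x.append(xs // 11 % (32 - 23))
if res > x:
    xs = xs[xs]
    y = log(x // res)
else:
    x = xs >= res
y = 3
res += res

14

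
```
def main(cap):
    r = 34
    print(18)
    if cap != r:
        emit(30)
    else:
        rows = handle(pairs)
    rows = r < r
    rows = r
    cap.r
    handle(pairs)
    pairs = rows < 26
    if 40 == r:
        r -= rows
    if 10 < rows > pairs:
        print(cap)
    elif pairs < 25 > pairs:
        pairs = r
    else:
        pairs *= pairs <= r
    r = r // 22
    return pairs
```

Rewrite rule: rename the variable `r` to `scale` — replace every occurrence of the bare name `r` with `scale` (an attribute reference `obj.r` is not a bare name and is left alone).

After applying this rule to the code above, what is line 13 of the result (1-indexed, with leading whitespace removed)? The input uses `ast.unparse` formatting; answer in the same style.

if 40 == scale:

Transformed code:
def main(cap):
    scale = 34
    print(18)
    if cap != scale:
        emit(30)
    else:
        rows = handle(pairs)
    rows = scale < scale
    rows = scale
    cap.r
    handle(pairs)
    pairs = rows < 26
    if 40 == scale:
        scale -= rows
    if 10 < rows > pairs:
        print(cap)
    elif pairs < 25 > pairs:
        pairs = scale
    else:
        pairs *= pairs <= scale
    scale = scale // 22
    return pairs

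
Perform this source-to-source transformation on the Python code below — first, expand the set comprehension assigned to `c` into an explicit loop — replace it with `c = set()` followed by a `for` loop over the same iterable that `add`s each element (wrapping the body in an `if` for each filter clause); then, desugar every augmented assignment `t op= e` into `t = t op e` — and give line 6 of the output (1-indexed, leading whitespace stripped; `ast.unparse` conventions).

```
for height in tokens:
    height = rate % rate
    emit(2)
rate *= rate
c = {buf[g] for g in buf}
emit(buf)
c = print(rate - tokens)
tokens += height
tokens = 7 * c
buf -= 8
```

for g in buf:

Transformed code:
for height in tokens:
    height = rate % rate
    emit(2)
rate = rate * rate
c = set()
for g in buf:
    c.add(buf[g])
emit(buf)
c = print(rate - tokens)
tokens = tokens + height
tokens = 7 * c
buf = buf - 8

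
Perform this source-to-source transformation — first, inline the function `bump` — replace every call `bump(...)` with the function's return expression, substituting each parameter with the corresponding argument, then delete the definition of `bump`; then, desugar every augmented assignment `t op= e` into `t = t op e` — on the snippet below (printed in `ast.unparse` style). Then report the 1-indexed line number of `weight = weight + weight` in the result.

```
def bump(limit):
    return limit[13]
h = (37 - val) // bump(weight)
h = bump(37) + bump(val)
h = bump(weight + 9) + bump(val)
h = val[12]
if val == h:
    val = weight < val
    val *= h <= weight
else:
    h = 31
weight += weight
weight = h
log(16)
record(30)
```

10

Transformed code:
h = (37 - val) // weight[13]
h = 37[13] + val[13]
h = (weight + 9)[13] + val[13]
h = val[12]
if val == h:
    val = weight < val
    val = val * (h <= weight)
else:
    h = 31
weight = weight + weight
weight = h
log(16)
record(30)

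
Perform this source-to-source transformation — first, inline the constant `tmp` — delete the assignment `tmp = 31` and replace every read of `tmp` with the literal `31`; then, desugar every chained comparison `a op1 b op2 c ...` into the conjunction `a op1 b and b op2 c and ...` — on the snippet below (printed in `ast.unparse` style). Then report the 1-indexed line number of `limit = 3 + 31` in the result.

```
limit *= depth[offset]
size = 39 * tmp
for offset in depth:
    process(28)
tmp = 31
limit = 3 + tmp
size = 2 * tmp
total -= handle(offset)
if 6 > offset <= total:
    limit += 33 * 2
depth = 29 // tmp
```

Transformed code:
limit *= depth[offset]
size = 39 * 31
for offset in depth:
    process(28)
limit = 3 + 31
size = 2 * 31
total -= handle(offset)
if 6 > offset and offset <= total:
    limit += 33 * 2
depth = 29 // 31

5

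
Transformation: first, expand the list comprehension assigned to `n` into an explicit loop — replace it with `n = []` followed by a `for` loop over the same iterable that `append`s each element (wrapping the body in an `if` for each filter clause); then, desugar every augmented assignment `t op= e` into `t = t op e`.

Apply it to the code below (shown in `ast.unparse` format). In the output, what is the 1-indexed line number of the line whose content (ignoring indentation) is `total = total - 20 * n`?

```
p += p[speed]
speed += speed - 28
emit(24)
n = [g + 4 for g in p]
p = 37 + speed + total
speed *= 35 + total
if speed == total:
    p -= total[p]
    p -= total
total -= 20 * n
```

Transformed code:
p = p + p[speed]
speed = speed + (speed - 28)
emit(24)
n = []
for g in p:
    n.append(g + 4)
p = 37 + speed + total
speed = speed * (35 + total)
if speed == total:
    p = p - total[p]
    p = p - total
total = total - 20 * n

12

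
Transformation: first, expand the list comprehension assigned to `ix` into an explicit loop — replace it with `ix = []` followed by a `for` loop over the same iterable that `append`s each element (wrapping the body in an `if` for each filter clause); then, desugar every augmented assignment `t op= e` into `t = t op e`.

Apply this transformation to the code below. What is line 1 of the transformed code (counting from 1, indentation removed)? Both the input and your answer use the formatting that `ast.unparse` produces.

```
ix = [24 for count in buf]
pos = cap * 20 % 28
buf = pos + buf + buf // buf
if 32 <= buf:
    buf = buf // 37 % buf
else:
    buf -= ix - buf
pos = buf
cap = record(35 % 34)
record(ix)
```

ix = []

Transformed code:
ix = []
for count in buf:
    ix.append(24)
pos = cap * 20 % 28
buf = pos + buf + buf // buf
if 32 <= buf:
    buf = buf // 37 % buf
else:
    buf = buf - (ix - buf)
pos = buf
cap = record(35 % 34)
record(ix)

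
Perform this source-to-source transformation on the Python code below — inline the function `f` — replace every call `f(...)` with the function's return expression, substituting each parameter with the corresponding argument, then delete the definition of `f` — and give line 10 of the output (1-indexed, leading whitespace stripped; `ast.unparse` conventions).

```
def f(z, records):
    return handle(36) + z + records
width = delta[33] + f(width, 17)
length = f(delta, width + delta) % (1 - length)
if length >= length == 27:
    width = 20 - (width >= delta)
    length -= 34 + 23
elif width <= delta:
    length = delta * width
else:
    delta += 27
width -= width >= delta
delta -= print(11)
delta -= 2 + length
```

width -= width >= delta

Transformed code:
width = delta[33] + (handle(36) + width + 17)
length = (handle(36) + delta + (width + delta)) % (1 - length)
if length >= length == 27:
    width = 20 - (width >= delta)
    length -= 34 + 23
elif width <= delta:
    length = delta * width
else:
    delta += 27
width -= width >= delta
delta -= print(11)
delta -= 2 + length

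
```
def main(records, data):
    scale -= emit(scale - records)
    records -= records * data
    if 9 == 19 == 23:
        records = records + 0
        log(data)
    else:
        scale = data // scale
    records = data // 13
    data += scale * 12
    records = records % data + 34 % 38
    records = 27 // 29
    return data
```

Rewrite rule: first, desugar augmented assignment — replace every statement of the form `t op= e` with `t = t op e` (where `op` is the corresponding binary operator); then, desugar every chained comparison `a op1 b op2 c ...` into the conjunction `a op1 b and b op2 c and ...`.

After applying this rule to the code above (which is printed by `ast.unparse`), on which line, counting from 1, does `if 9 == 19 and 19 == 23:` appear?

Transformed code:
def main(records, data):
    scale = scale - emit(scale - records)
    records = records - records * data
    if 9 == 19 and 19 == 23:
        records = records + 0
        log(data)
    else:
        scale = data // scale
    records = data // 13
    data = data + scale * 12
    records = records % data + 34 % 38
    records = 27 // 29
    return data

4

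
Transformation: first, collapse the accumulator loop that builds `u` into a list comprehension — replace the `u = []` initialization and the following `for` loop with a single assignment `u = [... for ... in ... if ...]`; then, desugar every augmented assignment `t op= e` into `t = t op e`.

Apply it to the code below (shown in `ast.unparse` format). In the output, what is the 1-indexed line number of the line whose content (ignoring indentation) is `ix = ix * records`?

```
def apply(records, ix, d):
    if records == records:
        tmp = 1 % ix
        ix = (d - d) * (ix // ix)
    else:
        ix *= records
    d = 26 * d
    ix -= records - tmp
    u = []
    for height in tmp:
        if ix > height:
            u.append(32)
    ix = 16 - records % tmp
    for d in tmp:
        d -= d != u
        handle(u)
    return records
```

6

Transformed code:
def apply(records, ix, d):
    if records == records:
        tmp = 1 % ix
        ix = (d - d) * (ix // ix)
    else:
        ix = ix * records
    d = 26 * d
    ix = ix - (records - tmp)
    u = [32 for height in tmp if ix > height]
    ix = 16 - records % tmp
    for d in tmp:
        d = d - (d != u)
        handle(u)
    return records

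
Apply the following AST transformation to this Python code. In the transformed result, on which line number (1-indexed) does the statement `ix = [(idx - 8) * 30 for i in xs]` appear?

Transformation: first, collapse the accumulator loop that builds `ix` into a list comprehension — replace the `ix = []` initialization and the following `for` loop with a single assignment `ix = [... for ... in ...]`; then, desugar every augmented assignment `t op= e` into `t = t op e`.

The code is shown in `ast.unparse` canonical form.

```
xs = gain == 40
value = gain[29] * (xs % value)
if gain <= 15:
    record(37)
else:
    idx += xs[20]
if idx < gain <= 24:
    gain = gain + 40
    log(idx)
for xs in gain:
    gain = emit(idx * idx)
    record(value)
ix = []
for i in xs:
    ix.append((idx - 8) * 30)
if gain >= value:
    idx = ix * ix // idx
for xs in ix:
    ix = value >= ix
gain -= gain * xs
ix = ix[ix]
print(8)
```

Transformed code:
xs = gain == 40
value = gain[29] * (xs % value)
if gain <= 15:
    record(37)
else:
    idx = idx + xs[20]
if idx < gain <= 24:
    gain = gain + 40
    log(idx)
for xs in gain:
    gain = emit(idx * idx)
    record(value)
ix = [(idx - 8) * 30 for i in xs]
if gain >= value:
    idx = ix * ix // idx
for xs in ix:
    ix = value >= ix
gain = gain - gain * xs
ix = ix[ix]
print(8)

13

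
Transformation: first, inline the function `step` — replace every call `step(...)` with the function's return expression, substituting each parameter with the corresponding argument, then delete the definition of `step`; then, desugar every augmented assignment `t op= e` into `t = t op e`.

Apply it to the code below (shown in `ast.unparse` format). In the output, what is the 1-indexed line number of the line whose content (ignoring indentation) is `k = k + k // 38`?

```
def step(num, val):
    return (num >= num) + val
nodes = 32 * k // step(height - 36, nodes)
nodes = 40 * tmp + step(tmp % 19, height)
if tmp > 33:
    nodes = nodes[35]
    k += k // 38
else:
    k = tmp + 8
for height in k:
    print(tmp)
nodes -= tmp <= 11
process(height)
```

5

Transformed code:
nodes = 32 * k // ((height - 36 >= height - 36) + nodes)
nodes = 40 * tmp + ((tmp % 19 >= tmp % 19) + height)
if tmp > 33:
    nodes = nodes[35]
    k = k + k // 38
else:
    k = tmp + 8
for height in k:
    print(tmp)
nodes = nodes - (tmp <= 11)
process(height)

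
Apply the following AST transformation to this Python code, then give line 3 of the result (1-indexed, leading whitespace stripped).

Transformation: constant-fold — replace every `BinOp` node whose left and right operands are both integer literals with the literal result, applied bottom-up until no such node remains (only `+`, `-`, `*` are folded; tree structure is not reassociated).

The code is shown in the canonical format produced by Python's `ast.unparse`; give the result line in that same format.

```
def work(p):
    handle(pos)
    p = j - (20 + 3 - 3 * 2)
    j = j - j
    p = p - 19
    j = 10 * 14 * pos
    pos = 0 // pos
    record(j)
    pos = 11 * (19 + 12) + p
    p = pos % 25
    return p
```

p = j - 17

Transformed code:
def work(p):
    handle(pos)
    p = j - 17
    j = j - j
    p = p - 19
    j = 140 * pos
    pos = 0 // pos
    record(j)
    pos = 341 + p
    p = pos % 25
    return p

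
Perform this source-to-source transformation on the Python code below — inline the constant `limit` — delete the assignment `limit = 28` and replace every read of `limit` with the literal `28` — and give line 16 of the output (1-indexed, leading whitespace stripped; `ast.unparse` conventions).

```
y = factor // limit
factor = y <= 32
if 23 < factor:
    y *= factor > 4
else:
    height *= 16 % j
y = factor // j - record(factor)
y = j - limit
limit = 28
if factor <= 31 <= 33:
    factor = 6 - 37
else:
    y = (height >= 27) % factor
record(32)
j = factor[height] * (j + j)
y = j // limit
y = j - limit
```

y = j - 28

Transformed code:
y = factor // 28
factor = y <= 32
if 23 < factor:
    y *= factor > 4
else:
    height *= 16 % j
y = factor // j - record(factor)
y = j - 28
if factor <= 31 <= 33:
    factor = 6 - 37
else:
    y = (height >= 27) % factor
record(32)
j = factor[height] * (j + j)
y = j // 28
y = j - 28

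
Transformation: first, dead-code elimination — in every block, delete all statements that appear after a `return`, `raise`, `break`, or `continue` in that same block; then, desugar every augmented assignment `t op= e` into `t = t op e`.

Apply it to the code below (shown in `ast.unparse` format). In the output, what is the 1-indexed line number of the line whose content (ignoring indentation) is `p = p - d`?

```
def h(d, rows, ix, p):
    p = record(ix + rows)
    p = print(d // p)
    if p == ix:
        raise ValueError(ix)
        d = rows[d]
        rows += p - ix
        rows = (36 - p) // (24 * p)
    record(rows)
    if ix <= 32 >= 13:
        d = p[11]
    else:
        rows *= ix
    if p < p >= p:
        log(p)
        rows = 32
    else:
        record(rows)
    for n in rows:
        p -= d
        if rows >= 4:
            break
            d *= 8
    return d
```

Transformed code:
def h(d, rows, ix, p):
    p = record(ix + rows)
    p = print(d // p)
    if p == ix:
        raise ValueError(ix)
    record(rows)
    if ix <= 32 >= 13:
        d = p[11]
    else:
        rows = rows * ix
    if p < p >= p:
        log(p)
        rows = 32
    else:
        record(rows)
    for n in rows:
        p = p - d
        if rows >= 4:
            break
    return d

17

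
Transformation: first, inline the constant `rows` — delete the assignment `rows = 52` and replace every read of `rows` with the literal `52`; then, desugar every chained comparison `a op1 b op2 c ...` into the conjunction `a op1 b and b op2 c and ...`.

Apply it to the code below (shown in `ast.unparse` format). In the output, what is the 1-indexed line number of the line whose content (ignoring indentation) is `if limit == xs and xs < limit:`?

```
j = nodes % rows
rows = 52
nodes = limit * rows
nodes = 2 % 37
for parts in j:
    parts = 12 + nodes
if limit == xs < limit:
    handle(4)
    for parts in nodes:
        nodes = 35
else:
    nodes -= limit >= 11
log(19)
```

Transformed code:
j = nodes % 52
nodes = limit * 52
nodes = 2 % 37
for parts in j:
    parts = 12 + nodes
if limit == xs and xs < limit:
    handle(4)
    for parts in nodes:
        nodes = 35
else:
    nodes -= limit >= 11
log(19)

6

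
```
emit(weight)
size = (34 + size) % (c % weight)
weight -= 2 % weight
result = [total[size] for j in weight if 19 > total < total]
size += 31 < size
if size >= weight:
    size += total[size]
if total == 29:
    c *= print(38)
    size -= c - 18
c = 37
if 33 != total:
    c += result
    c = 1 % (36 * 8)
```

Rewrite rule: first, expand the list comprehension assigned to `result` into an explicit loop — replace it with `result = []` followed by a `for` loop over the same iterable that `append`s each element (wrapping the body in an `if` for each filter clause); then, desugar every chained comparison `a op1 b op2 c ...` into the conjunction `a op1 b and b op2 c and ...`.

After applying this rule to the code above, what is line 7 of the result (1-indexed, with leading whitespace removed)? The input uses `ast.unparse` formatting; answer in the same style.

result.append(total[size])

Transformed code:
emit(weight)
size = (34 + size) % (c % weight)
weight -= 2 % weight
result = []
for j in weight:
    if 19 > total and total < total:
        result.append(total[size])
size += 31 < size
if size >= weight:
    size += total[size]
if total == 29:
    c *= print(38)
    size -= c - 18
c = 37
if 33 != total:
    c += result
    c = 1 % (36 * 8)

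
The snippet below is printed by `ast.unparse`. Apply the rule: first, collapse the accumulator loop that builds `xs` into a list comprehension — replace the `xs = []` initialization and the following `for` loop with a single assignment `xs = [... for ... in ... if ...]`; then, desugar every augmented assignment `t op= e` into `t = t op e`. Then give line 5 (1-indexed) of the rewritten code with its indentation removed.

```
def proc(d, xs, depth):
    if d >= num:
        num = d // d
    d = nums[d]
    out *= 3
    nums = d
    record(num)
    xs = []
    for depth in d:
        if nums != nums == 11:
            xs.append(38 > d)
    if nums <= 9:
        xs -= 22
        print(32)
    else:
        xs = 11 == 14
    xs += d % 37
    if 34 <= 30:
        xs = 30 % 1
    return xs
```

out = out * 3

Transformed code:
def proc(d, xs, depth):
    if d >= num:
        num = d // d
    d = nums[d]
    out = out * 3
    nums = d
    record(num)
    xs = [38 > d for depth in d if nums != nums == 11]
    if nums <= 9:
        xs = xs - 22
        print(32)
    else:
        xs = 11 == 14
    xs = xs + d % 37
    if 34 <= 30:
        xs = 30 % 1
    return xs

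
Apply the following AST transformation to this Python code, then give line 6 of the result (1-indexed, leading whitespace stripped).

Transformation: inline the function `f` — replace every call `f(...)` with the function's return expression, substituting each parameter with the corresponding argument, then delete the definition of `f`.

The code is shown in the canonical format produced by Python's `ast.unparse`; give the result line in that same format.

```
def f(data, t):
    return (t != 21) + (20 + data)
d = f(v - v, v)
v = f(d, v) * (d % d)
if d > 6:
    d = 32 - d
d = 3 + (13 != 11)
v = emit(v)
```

v = emit(v)

Transformed code:
d = (v != 21) + (20 + (v - v))
v = ((v != 21) + (20 + d)) * (d % d)
if d > 6:
    d = 32 - d
d = 3 + (13 != 11)
v = emit(v)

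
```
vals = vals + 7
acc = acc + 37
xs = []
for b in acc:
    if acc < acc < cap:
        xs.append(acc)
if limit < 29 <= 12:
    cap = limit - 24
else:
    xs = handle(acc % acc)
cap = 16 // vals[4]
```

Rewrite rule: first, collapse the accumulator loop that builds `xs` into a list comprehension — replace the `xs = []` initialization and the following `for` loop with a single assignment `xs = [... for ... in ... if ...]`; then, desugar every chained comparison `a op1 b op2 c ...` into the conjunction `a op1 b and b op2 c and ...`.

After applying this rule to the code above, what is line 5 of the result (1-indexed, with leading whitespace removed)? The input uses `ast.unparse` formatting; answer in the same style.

Transformed code:
vals = vals + 7
acc = acc + 37
xs = [acc for b in acc if acc < acc and acc < cap]
if limit < 29 and 29 <= 12:
    cap = limit - 24
else:
    xs = handle(acc % acc)
cap = 16 // vals[4]

cap = limit - 24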